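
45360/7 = 6480 = 6480.00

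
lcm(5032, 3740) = 276760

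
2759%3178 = 2759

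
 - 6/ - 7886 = 3/3943 =0.00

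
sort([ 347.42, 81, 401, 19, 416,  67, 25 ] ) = [ 19, 25,67, 81, 347.42,401,416]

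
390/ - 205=  -  78/41=- 1.90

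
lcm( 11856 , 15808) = 47424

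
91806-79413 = 12393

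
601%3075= 601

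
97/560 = 97/560=0.17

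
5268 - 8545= - 3277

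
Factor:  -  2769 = - 3^1  *  13^1*71^1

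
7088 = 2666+4422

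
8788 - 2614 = 6174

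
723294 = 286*2529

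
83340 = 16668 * 5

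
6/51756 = 1/8626 = 0.00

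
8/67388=2/16847 = 0.00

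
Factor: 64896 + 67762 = 132658 =2^1* 19^1*3491^1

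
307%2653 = 307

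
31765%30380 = 1385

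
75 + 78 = 153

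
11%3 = 2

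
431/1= 431=431.00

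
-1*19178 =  - 19178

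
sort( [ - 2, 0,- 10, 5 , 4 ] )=[  -  10,-2 , 0 , 4,5] 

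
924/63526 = 462/31763 = 0.01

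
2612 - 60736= - 58124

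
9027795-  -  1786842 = 10814637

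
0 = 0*3220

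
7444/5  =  7444/5 = 1488.80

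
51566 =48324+3242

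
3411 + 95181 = 98592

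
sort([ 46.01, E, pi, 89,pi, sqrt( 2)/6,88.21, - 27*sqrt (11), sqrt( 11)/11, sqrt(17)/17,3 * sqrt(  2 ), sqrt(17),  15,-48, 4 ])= [- 27*sqrt( 11), - 48,sqrt(2)/6,sqrt(17)/17,sqrt(11)/11, E, pi,pi,4,  sqrt( 17), 3 * sqrt (2 ), 15,46.01, 88.21  ,  89]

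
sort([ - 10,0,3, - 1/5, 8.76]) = [ - 10, - 1/5,0,3, 8.76 ] 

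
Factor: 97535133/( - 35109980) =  - 2^( - 2)*3^2 * 5^( - 1 )*31^( - 1) *131^1*56629^(  -  1) * 82727^1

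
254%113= 28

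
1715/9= 1715/9 = 190.56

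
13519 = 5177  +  8342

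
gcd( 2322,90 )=18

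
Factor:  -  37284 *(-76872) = 2^5 * 3^2*13^1* 239^1*3203^1 = 2866095648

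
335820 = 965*348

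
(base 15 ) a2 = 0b10011000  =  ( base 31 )4s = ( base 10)152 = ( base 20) 7c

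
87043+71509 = 158552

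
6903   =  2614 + 4289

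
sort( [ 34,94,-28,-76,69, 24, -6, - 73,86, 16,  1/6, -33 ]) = [ - 76, - 73, - 33,-28,-6, 1/6, 16,  24, 34,69, 86, 94 ] 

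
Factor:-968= - 2^3 *11^2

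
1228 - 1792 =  - 564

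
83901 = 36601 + 47300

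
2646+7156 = 9802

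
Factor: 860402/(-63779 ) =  - 2^1*23^(-1)*47^ ( - 1)*53^1*59^( - 1 )*8117^1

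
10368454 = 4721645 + 5646809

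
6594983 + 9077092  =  15672075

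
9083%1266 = 221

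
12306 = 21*586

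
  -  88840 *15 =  - 1332600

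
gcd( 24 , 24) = 24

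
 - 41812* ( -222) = 9282264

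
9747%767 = 543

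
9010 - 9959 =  - 949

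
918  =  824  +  94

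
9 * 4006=36054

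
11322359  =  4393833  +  6928526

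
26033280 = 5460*4768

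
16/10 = 8/5 = 1.60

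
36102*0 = 0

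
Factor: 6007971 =3^1*19^1 * 109^1*967^1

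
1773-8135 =  -  6362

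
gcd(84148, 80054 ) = 2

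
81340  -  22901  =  58439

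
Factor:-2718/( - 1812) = 3/2 = 2^( - 1)*3^1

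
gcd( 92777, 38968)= 1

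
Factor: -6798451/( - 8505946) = 2^( -1 )*11^1 * 103^( - 1 )*157^ (-1)*263^(  -  1 )*618041^1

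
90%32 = 26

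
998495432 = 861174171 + 137321261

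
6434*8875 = 57101750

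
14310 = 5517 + 8793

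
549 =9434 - 8885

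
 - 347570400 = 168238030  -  515808430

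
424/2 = 212 = 212.00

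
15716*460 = 7229360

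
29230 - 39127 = -9897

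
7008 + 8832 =15840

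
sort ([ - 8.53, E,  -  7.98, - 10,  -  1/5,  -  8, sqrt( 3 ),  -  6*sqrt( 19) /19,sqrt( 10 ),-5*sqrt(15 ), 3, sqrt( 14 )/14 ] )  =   [  -  5*  sqrt( 15 ), - 10, - 8.53, - 8 ,-7.98, - 6*sqrt(19)/19,-1/5 , sqrt(14)/14, sqrt ( 3),E, 3, sqrt( 10)]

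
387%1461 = 387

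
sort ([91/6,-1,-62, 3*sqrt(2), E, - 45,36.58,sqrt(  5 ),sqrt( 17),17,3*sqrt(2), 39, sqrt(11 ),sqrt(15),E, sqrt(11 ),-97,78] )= [-97,  -  62, - 45 ,-1, sqrt(5 ), E, E,sqrt( 11 ),sqrt( 11),sqrt(  15),sqrt( 17), 3*sqrt(2 ) , 3*sqrt (2),91/6,  17, 36.58,39  ,  78]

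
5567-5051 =516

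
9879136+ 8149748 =18028884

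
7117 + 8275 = 15392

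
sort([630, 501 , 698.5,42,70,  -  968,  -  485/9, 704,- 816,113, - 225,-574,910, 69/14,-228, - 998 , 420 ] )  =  [ -998, - 968,-816,-574, - 228,- 225,-485/9,69/14,42, 70,  113,420,501, 630,698.5,704, 910] 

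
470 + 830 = 1300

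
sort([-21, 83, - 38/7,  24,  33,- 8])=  [  -  21,  -  8, - 38/7, 24,33,83]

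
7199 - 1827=5372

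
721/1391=721/1391=0.52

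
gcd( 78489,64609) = 1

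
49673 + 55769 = 105442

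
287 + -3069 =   -  2782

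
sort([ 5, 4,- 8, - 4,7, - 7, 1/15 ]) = [  -  8, - 7, - 4, 1/15, 4, 5,7 ] 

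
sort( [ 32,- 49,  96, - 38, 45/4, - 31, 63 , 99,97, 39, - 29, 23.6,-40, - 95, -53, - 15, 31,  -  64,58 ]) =[ - 95,-64,- 53, - 49,  -  40,  -  38, - 31, - 29,  -  15,45/4,23.6,  31, 32, 39, 58, 63, 96, 97, 99 ]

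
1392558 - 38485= 1354073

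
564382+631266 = 1195648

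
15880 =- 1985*(-8)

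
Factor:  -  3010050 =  - 2^1*3^2*5^2*6689^1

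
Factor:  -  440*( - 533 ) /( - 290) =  - 23452/29 = - 2^2*11^1*13^1*29^ ( - 1 )*41^1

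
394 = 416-22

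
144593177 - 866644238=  - 722051061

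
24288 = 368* 66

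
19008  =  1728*11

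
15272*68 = 1038496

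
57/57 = 1 = 1.00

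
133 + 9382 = 9515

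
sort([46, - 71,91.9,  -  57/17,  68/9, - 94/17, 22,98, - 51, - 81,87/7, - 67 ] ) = [  -  81, - 71, - 67, - 51, - 94/17, - 57/17, 68/9, 87/7,22 , 46, 91.9,98 ]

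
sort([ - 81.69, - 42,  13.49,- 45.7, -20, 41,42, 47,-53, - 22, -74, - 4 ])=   [ - 81.69, - 74, - 53, - 45.7,-42, - 22, - 20, - 4, 13.49,  41,42, 47 ] 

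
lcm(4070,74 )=4070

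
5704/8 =713 = 713.00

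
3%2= 1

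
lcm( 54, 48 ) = 432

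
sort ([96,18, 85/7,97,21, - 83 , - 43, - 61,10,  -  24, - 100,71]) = [ -100,- 83, - 61,-43, - 24,10, 85/7, 18,21, 71,96, 97]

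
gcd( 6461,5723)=1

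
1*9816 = 9816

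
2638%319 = 86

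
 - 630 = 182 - 812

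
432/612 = 12/17 = 0.71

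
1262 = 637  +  625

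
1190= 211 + 979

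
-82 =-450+368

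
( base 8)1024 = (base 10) 532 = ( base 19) 190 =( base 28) j0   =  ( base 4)20110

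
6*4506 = 27036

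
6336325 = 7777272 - 1440947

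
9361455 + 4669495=14030950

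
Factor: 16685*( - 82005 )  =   - 1368253425 = -3^1*5^2*7^1*11^1 * 47^1 * 71^2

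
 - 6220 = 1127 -7347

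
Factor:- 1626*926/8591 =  - 2^2*3^1*11^(-2)*71^( - 1 )*271^1*463^1  =  - 1505676/8591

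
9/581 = 9/581 = 0.02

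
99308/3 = 33102 + 2/3=33102.67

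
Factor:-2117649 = -3^1*705883^1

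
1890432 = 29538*64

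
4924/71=4924/71 = 69.35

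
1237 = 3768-2531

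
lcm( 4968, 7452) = 14904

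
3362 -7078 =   -  3716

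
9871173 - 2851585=7019588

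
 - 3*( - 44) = 132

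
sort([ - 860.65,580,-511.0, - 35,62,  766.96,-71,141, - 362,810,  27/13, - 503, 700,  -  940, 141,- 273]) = [-940, - 860.65,- 511.0 , - 503, - 362,-273,-71, - 35 , 27/13,62,141, 141 , 580, 700, 766.96,810 ]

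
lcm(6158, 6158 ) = 6158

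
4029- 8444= -4415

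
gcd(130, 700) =10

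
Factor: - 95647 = -101^1*947^1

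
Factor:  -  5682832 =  - 2^4*163^1*2179^1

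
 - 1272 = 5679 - 6951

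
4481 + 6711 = 11192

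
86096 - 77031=9065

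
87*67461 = 5869107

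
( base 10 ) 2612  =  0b101000110100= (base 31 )2m8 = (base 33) 2d5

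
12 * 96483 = 1157796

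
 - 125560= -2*62780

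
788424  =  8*98553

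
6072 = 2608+3464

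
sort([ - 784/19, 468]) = [ - 784/19,  468]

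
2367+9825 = 12192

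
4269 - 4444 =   -  175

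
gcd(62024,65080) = 8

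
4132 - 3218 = 914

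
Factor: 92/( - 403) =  - 2^2*13^ ( - 1)*23^1*31^(-1 ) 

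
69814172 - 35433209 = 34380963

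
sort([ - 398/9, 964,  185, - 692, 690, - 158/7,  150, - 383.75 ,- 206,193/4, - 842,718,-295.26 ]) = [ -842, -692, - 383.75,- 295.26, - 206, - 398/9, - 158/7,193/4, 150 , 185, 690,718, 964]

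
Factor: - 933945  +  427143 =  - 2^1*3^1 *84467^1=- 506802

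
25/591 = 25/591 = 0.04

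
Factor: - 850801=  - 7^1 * 19^1*6397^1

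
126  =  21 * 6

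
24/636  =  2/53=   0.04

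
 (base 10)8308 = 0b10000001110100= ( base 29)9PE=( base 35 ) 6rd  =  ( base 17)1BCC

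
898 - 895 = 3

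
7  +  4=11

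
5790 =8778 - 2988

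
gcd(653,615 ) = 1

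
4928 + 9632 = 14560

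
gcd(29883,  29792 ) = 7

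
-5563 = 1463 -7026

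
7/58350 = 7/58350 = 0.00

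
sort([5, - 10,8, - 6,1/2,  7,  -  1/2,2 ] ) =[-10, - 6, - 1/2, 1/2,2,5,7,8]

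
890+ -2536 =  - 1646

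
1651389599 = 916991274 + 734398325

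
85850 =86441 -591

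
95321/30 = 95321/30 = 3177.37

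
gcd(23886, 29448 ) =18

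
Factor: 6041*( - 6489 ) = - 39200049 = - 3^2*7^2 * 103^1*863^1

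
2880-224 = 2656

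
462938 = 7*66134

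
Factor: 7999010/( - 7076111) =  - 2^1 * 5^1*7^( - 1)*17^1 * 23^ ( -1 )*211^1 * 223^1*43951^ ( - 1 ) 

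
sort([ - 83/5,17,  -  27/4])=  [ - 83/5, -27/4, 17]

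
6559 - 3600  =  2959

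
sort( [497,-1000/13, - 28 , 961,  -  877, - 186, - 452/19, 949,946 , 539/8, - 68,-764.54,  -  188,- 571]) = [ - 877, - 764.54, - 571, - 188, -186, - 1000/13, - 68, -28, - 452/19 , 539/8, 497,946, 949,961] 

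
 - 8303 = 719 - 9022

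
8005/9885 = 1601/1977 =0.81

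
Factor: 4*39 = 2^2*3^1*13^1 = 156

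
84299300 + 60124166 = 144423466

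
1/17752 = 1/17752 = 0.00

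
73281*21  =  1538901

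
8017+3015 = 11032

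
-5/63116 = - 5/63116=-0.00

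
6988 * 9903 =69202164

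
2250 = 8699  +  -6449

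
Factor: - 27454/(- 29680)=2^(-3)*5^(  -  1 ) *37^1 = 37/40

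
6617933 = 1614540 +5003393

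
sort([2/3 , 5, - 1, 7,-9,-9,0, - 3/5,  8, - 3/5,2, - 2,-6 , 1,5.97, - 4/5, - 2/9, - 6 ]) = [  -  9, - 9, - 6, - 6, - 2, - 1, - 4/5, -3/5, - 3/5, - 2/9,  0,2/3 , 1, 2,5, 5.97,7, 8 ]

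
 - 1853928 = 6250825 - 8104753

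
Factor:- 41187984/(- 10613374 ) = 20593992/5306687 = 2^3*3^1* 619^(- 1)*8573^(- 1 )*858083^1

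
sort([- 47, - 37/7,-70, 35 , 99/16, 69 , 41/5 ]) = [ - 70 ,  -  47, - 37/7,99/16 , 41/5,35,69 ]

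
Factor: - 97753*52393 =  - 5121572929 = - 11^2*  67^1*433^1*1459^1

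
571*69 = 39399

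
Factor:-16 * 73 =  - 2^4*73^1 = - 1168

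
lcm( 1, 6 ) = 6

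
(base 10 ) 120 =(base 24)50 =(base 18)6C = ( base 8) 170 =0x78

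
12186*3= 36558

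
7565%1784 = 429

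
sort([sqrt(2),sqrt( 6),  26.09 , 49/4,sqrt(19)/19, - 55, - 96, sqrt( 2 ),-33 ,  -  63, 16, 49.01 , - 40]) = [ - 96, - 63, - 55, - 40, - 33,  sqrt(19) /19, sqrt(2 ), sqrt(2 ),sqrt (6),  49/4,16,26.09,49.01]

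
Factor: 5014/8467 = 2^1 *23^1*109^1 * 8467^ ( - 1)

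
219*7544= 1652136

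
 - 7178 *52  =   - 373256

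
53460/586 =91+ 67/293 = 91.23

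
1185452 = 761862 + 423590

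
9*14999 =134991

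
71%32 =7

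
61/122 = 1/2= 0.50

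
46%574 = 46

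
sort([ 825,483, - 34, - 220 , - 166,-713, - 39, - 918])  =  [ - 918, - 713 , - 220, - 166,  -  39, - 34,  483,825 ] 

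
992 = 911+81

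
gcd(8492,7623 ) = 11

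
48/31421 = 48/31421 = 0.00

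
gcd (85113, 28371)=28371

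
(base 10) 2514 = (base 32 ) 2ei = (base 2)100111010010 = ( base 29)2SK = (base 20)65e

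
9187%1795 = 212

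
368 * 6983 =2569744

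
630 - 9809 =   -  9179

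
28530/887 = 28530/887 = 32.16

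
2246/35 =2246/35 = 64.17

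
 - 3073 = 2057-5130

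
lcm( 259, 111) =777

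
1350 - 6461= - 5111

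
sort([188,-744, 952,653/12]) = [ - 744, 653/12 , 188, 952 ] 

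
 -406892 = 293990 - 700882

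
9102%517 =313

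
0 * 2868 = 0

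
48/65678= 24/32839 = 0.00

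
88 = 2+86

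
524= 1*524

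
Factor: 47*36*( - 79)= - 2^2*3^2*47^1*79^1 = -  133668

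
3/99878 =3/99878 = 0.00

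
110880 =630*176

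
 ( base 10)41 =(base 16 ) 29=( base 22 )1J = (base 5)131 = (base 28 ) 1d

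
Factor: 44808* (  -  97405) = -2^3*3^1 * 5^1*7^1*11^2*23^1*1867^1 = - 4364523240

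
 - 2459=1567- 4026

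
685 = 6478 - 5793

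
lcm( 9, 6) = 18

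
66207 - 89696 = - 23489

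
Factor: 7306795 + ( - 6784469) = 2^1 * 7^1*37309^1 = 522326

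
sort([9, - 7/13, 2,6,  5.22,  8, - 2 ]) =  [ - 2, - 7/13,2,5.22, 6, 8,9 ]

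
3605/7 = 515 = 515.00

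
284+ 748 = 1032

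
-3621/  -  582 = 1207/194 = 6.22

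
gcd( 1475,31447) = 59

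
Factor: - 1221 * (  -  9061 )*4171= 3^1*11^1*13^1*17^1*37^1*41^1*43^1*97^1 =46145779251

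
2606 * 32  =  83392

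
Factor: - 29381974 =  - 2^1 * 173^1 * 84919^1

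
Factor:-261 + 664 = 13^1*31^1 = 403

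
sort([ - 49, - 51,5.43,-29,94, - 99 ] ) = [-99,-51,-49,-29,  5.43, 94]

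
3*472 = 1416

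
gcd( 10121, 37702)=1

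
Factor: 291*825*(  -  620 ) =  - 2^2*3^2*5^3  *11^1*31^1*97^1 =- 148846500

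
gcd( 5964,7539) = 21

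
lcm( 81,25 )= 2025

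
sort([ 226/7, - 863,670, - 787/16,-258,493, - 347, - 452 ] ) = [-863, - 452, - 347,-258, - 787/16,  226/7, 493, 670]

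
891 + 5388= 6279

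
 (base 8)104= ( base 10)68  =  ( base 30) 28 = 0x44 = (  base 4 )1010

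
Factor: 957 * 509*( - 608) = -296164704 = -  2^5*3^1*11^1 * 19^1 * 29^1*509^1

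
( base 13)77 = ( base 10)98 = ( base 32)32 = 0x62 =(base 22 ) 4A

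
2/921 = 2/921 = 0.00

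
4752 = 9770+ - 5018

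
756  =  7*108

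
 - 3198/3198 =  - 1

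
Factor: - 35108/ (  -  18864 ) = 2^ ( - 2)*3^( - 2 )*67^1 = 67/36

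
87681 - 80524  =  7157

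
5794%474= 106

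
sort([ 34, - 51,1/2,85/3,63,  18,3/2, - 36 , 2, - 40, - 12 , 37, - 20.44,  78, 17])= [ - 51, - 40, - 36, - 20.44, - 12, 1/2, 3/2 , 2,17, 18 , 85/3,34, 37, 63,78]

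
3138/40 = 78 + 9/20  =  78.45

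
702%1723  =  702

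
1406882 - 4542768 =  - 3135886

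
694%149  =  98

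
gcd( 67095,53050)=5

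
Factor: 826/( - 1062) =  - 3^(  -  2)*7^1 = - 7/9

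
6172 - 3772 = 2400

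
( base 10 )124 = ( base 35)3j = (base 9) 147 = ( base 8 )174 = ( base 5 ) 444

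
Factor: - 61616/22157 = -2^4*3851^1 * 22157^(-1 ) 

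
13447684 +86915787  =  100363471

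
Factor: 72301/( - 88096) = - 2^( -5)*17^1*2753^( - 1) *4253^1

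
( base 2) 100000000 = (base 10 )256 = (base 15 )121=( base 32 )80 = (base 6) 1104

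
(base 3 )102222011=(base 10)8725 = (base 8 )21025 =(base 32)8gl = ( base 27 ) BQ4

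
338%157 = 24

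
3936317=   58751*67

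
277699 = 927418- 649719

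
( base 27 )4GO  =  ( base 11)2596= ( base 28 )48c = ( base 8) 6454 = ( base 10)3372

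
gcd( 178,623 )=89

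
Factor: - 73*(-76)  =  5548 = 2^2*19^1*73^1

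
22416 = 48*467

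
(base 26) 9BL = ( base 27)8kj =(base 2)1100011110111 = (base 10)6391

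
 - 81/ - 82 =81/82 = 0.99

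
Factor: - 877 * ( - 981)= 3^2*109^1*877^1 = 860337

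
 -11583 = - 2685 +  - 8898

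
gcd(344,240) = 8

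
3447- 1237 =2210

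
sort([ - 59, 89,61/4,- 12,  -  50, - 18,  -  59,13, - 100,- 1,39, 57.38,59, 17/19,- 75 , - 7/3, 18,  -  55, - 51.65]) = [ - 100,  -  75, - 59,-59,-55, - 51.65, - 50,  -  18,-12,  -  7/3, - 1,17/19, 13,61/4 , 18, 39, 57.38 , 59, 89] 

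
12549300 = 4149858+8399442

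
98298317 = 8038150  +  90260167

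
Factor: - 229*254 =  - 2^1*127^1*229^1 = - 58166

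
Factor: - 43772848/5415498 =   -  21886424/2707749 = -2^3*3^ (-5)*7^1*11^( - 1)*1013^( - 1)*390829^1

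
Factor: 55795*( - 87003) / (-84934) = 4854332385/84934 =2^( - 1) * 3^2  *  5^1 * 7^1*1381^1 * 11159^1*42467^( - 1 )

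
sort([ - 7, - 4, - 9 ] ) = [  -  9, -7, - 4]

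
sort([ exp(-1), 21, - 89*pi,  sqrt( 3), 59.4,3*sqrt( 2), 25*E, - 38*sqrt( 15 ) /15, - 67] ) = [ - 89*pi,- 67, - 38*sqrt( 15 ) /15, exp( - 1 ),sqrt( 3),  3*sqrt( 2),  21,59.4,25*E ] 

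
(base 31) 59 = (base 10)164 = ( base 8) 244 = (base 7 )323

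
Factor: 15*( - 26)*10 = -3900 = - 2^2*3^1*5^2*13^1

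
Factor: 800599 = 800599^1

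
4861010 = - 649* ( - 7490)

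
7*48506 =339542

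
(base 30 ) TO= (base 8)1576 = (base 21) 20c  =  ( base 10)894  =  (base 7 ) 2415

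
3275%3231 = 44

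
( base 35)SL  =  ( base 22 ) 21b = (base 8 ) 1751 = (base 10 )1001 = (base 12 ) 6B5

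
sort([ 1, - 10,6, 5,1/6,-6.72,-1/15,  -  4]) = [ - 10,  -  6.72  , - 4, - 1/15,  1/6, 1,5,6] 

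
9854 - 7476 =2378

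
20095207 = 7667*2621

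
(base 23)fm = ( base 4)11233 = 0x16f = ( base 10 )367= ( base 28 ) d3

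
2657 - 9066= -6409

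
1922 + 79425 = 81347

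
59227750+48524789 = 107752539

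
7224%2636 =1952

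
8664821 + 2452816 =11117637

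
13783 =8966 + 4817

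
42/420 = 1/10 = 0.10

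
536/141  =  3+113/141 = 3.80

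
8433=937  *9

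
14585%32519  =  14585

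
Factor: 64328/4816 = 187/14 = 2^(-1) * 7^( -1)*11^1*17^1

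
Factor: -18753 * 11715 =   -  219691395 = - 3^2*5^1*7^1 * 11^1*19^1*47^1*71^1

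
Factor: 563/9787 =563^1*9787^( - 1)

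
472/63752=59/7969 = 0.01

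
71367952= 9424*7573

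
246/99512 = 123/49756 = 0.00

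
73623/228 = 322 + 69/76 = 322.91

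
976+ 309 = 1285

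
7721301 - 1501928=6219373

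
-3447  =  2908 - 6355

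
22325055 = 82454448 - 60129393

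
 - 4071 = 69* (  -  59 )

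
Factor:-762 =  - 2^1*3^1 * 127^1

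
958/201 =958/201  =  4.77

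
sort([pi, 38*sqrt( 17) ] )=[pi,38*sqrt(17 ) ] 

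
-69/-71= 69/71 = 0.97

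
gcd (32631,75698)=1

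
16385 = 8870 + 7515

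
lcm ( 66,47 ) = 3102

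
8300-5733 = 2567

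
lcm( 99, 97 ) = 9603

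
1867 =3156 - 1289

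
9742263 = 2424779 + 7317484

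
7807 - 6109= 1698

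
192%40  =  32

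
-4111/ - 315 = 4111/315 = 13.05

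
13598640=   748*18180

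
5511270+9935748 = 15447018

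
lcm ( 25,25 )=25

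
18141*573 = 10394793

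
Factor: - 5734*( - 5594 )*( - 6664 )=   -  2^5*7^2* 17^1*47^1*61^1 * 2797^1 = - 213754437344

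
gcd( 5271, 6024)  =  753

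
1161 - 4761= - 3600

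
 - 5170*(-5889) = 30446130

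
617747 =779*793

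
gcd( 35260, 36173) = 1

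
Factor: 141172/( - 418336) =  - 2^(-3)*17^(-1)*29^1*769^( - 1 )*1217^1= - 35293/104584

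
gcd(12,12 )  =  12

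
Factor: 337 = 337^1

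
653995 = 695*941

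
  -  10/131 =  - 1 + 121/131= - 0.08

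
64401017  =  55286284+9114733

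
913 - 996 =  - 83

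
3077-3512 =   -  435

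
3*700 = 2100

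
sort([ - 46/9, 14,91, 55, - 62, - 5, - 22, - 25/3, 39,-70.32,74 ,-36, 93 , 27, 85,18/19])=[-70.32, - 62,-36,-22 , - 25/3, - 46/9, - 5, 18/19,  14, 27,  39,55,  74, 85,91,93]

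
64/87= 64/87  =  0.74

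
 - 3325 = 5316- 8641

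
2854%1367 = 120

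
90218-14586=75632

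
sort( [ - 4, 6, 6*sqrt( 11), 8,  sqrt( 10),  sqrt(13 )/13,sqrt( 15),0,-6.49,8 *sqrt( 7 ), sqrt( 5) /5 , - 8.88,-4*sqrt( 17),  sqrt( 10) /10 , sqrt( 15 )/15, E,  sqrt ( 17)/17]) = [-4  *sqrt( 17),-8.88,-6.49, -4,0,  sqrt( 17) /17, sqrt( 15) /15,sqrt (13) /13  ,  sqrt( 10 )/10,sqrt( 5 )/5, E, sqrt( 10),sqrt(  15),  6, 8, 6*sqrt( 11 ), 8*sqrt(7) ]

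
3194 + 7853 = 11047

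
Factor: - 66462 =  -  2^1*3^1 * 11^1*19^1*53^1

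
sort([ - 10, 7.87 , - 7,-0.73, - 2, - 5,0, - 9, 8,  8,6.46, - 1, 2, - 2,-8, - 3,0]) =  [ - 10, - 9, - 8, - 7,  -  5 ,-3, - 2, - 2,- 1,-0.73,0, 0,  2, 6.46, 7.87, 8, 8] 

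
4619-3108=1511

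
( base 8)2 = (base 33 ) 2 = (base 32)2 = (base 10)2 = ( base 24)2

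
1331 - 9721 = -8390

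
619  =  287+332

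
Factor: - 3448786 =-2^1*11^1*59^1*2657^1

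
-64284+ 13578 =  - 50706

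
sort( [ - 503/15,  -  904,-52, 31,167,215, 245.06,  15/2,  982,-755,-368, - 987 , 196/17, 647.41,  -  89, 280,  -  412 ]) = [ - 987, - 904, - 755, - 412,- 368, - 89,-52, - 503/15, 15/2, 196/17,31, 167,215,245.06, 280 , 647.41 , 982]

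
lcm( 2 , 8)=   8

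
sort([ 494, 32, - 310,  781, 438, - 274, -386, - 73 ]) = [ - 386,  -  310,  -  274, - 73, 32, 438, 494,781] 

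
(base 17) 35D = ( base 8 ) 1705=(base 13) 593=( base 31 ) 104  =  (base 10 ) 965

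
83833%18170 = 11153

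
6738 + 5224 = 11962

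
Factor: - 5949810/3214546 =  - 3^2*5^1*66109^1  *  1607273^( - 1)  =  - 2974905/1607273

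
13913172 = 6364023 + 7549149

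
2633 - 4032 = -1399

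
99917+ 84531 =184448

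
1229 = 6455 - 5226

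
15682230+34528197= 50210427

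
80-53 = 27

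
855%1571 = 855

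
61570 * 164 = 10097480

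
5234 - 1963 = 3271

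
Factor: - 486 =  -2^1*3^5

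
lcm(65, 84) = 5460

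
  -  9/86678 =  -9/86678 = - 0.00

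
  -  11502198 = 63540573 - 75042771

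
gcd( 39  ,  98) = 1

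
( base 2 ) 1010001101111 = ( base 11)3A26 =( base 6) 40115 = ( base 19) e96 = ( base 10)5231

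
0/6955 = 0 = 0.00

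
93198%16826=9068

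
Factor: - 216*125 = -2^3 * 3^3*5^3 = - 27000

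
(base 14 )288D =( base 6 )53125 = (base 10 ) 7181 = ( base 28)94d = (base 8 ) 16015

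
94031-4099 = 89932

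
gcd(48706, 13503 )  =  7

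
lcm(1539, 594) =33858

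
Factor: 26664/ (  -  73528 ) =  - 33/91 = - 3^1*7^( - 1 ) *11^1*13^( - 1) 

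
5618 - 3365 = 2253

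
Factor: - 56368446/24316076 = -2^(-1) * 3^1  *23^1*97^1*179^( - 1)*4211^1*33961^(  -  1) = - 28184223/12158038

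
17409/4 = 4352 + 1/4 = 4352.25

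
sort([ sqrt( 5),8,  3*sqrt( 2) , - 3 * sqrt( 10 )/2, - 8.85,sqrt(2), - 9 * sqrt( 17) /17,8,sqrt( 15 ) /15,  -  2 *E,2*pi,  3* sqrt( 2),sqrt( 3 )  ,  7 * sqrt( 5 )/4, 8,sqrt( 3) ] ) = [-8.85, - 2*E, -3* sqrt ( 10 ) /2, -9*sqrt(17)/17, sqrt( 15)/15 , sqrt( 2), sqrt( 3),  sqrt ( 3),  sqrt( 5),7*sqrt( 5 )/4,  3*sqrt(2),3* sqrt( 2 ), 2*pi,8, 8,8] 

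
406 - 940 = - 534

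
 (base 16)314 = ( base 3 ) 1002012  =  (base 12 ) 558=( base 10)788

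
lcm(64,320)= 320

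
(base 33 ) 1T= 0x3e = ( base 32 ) 1u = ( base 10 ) 62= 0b111110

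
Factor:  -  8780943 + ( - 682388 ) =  - 9463331  =  - 79^1*103^1 *1163^1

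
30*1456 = 43680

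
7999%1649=1403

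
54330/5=10866=10866.00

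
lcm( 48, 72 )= 144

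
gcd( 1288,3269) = 7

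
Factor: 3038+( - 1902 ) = 1136 = 2^4*71^1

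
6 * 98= 588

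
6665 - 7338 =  - 673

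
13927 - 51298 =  -37371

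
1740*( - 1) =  - 1740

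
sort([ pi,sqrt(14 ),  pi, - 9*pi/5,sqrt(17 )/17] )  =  [ - 9*pi/5,  sqrt( 17) /17, pi,pi,sqrt( 14)]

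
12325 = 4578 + 7747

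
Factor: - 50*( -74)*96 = 2^7* 3^1*5^2*37^1 = 355200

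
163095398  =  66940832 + 96154566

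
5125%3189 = 1936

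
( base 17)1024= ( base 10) 4951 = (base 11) 37a1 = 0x1357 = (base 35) 41G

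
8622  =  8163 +459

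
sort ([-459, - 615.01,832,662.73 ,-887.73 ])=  [-887.73, - 615.01,-459,662.73,832 ]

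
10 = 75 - 65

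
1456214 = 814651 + 641563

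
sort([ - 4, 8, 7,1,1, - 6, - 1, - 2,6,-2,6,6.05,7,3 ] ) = [ - 6 , - 4,- 2 , - 2, - 1,1,1,  3,  6,6,6.05,7, 7,8]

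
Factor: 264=2^3*3^1 * 11^1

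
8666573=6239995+2426578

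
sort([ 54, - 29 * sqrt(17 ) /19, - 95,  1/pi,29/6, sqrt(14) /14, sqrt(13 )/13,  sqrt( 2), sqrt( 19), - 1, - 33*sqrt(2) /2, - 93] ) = [ - 95, - 93, - 33*sqrt( 2) /2, - 29*sqrt( 17 )/19, - 1,sqrt( 14) /14, sqrt( 13)/13 , 1/pi,sqrt(2 ), sqrt(19), 29/6,54]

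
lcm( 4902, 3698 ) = 210786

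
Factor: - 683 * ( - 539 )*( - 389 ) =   -  7^2*11^1*  389^1*683^1 =- 143205293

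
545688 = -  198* (-2756) 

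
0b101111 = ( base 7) 65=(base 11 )43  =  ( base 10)47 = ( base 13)38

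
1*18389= 18389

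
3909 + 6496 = 10405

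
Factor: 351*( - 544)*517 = -2^5*3^3*11^1*13^1*17^1 *47^1 = - 98718048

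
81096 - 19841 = 61255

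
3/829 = 3/829  =  0.00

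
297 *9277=2755269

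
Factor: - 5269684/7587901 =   -  2^2 * 7^1*31^( - 1 )*53^2 *67^1*151^( -1 )*1621^( - 1)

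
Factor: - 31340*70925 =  - 2222789500 = - 2^2* 5^3*1567^1  *2837^1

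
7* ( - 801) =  - 5607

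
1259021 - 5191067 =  - 3932046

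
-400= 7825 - 8225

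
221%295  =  221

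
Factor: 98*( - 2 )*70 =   -  2^3*5^1*7^3  =  - 13720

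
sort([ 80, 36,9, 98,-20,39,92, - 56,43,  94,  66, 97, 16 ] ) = [- 56, - 20,9, 16,36, 39,43, 66, 80,  92,94, 97  ,  98 ]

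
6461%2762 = 937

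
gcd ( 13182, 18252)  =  1014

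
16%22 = 16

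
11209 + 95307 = 106516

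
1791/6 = 597/2 = 298.50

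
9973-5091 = 4882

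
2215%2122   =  93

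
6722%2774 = 1174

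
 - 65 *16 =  -1040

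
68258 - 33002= 35256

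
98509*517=50929153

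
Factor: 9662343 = 3^1 * 1087^1*2963^1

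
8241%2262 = 1455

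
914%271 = 101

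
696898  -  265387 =431511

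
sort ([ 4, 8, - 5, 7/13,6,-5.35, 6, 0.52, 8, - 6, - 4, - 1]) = [-6 , - 5.35, - 5 ,-4, - 1,0.52, 7/13,  4, 6, 6,8, 8]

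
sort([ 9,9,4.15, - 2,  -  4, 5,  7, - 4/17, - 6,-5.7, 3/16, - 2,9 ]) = [ -6,- 5.7 ,  -  4,- 2, - 2, - 4/17,3/16,4.15,5,7 , 9, 9,9 ]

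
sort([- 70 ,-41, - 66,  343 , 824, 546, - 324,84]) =[ - 324,-70, - 66, - 41,84 , 343 , 546, 824] 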